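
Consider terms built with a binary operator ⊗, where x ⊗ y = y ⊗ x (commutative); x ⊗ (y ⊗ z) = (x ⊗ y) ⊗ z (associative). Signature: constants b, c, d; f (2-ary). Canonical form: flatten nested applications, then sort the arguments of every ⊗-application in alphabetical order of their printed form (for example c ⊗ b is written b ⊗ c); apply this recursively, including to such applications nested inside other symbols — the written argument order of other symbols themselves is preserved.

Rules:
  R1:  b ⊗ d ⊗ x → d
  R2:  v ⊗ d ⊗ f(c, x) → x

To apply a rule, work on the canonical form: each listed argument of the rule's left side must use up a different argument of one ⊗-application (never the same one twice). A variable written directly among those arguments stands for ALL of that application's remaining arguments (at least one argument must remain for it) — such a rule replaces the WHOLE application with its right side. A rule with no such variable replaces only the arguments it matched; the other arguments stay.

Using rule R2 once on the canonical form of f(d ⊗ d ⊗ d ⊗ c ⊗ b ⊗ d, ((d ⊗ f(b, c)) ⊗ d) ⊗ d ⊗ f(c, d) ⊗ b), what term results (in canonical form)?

Answer: f(b ⊗ c ⊗ d ⊗ d ⊗ d ⊗ d, d)

Derivation:
Canonical form:  f(b ⊗ c ⊗ d ⊗ d ⊗ d ⊗ d, b ⊗ d ⊗ d ⊗ d ⊗ f(b, c) ⊗ f(c, d))
Apply R2:  consuming d, f(c, d);  v := b ⊗ d ⊗ d ⊗ f(b, c), x := d
The variable takes the whole remainder — replace the entire application.
New term:  f(b ⊗ c ⊗ d ⊗ d ⊗ d ⊗ d, d)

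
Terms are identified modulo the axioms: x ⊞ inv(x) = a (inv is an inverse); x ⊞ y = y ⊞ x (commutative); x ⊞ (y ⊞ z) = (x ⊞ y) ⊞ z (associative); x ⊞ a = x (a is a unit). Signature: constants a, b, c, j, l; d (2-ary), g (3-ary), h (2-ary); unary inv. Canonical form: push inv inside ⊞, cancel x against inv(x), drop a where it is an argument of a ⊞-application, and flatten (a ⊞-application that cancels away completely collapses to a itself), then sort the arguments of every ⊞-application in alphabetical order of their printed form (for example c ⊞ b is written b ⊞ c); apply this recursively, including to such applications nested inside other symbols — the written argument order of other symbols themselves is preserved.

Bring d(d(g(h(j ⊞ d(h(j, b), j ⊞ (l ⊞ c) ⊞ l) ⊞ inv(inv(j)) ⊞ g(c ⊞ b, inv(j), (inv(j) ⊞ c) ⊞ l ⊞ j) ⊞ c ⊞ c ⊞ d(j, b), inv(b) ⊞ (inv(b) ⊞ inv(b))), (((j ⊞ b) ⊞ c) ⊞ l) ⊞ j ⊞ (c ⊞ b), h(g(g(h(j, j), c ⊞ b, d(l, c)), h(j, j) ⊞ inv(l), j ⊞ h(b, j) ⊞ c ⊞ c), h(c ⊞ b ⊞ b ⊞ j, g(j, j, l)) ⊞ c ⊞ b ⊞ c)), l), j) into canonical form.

Answer: d(d(g(h(c ⊞ c ⊞ d(h(j, b), c ⊞ j ⊞ l ⊞ l) ⊞ d(j, b) ⊞ g(b ⊞ c, inv(j), c ⊞ l) ⊞ j ⊞ j, inv(b) ⊞ inv(b) ⊞ inv(b)), b ⊞ b ⊞ c ⊞ c ⊞ j ⊞ j ⊞ l, h(g(g(h(j, j), b ⊞ c, d(l, c)), h(j, j) ⊞ inv(l), c ⊞ c ⊞ h(b, j) ⊞ j), b ⊞ c ⊞ c ⊞ h(b ⊞ b ⊞ c ⊞ j, g(j, j, l)))), l), j)

Derivation:
Work inside:  j ⊞ d(h(j, b), j ⊞ (l ⊞ c) ⊞ l) ⊞ inv(inv(j)) ⊞ g(c ⊞ b, inv(j), (inv(j) ⊞ c) ⊞ l ⊞ j) ⊞ c ⊞ c ⊞ d(j, b)
Push inv inside:  distribute inv over ⊞ and collapse double inv
Collect terms:  j ⊞ j ⊞ d(h(j, b), c ⊞ j ⊞ l ⊞ l) ⊞ g(b ⊞ c, inv(j), c ⊞ l) ⊞ c ⊞ c ⊞ d(j, b)
Sort arguments:  c ⊞ c ⊞ d(h(j, b), c ⊞ j ⊞ l ⊞ l) ⊞ d(j, b) ⊞ g(b ⊞ c, inv(j), c ⊞ l) ⊞ j ⊞ j
Reassemble:  d(d(g(h(c ⊞ c ⊞ d(h(j, b), c ⊞ j ⊞ l ⊞ l) ⊞ d(j, b) ⊞ g(b ⊞ c, inv(j), c ⊞ l) ⊞ j ⊞ j, inv(b) ⊞ inv(b) ⊞ inv(b)), b ⊞ b ⊞ c ⊞ c ⊞ j ⊞ j ⊞ l, h(g(g(h(j, j), b ⊞ c, d(l, c)), h(j, j) ⊞ inv(l), c ⊞ c ⊞ h(b, j) ⊞ j), b ⊞ c ⊞ c ⊞ h(b ⊞ b ⊞ c ⊞ j, g(j, j, l)))), l), j)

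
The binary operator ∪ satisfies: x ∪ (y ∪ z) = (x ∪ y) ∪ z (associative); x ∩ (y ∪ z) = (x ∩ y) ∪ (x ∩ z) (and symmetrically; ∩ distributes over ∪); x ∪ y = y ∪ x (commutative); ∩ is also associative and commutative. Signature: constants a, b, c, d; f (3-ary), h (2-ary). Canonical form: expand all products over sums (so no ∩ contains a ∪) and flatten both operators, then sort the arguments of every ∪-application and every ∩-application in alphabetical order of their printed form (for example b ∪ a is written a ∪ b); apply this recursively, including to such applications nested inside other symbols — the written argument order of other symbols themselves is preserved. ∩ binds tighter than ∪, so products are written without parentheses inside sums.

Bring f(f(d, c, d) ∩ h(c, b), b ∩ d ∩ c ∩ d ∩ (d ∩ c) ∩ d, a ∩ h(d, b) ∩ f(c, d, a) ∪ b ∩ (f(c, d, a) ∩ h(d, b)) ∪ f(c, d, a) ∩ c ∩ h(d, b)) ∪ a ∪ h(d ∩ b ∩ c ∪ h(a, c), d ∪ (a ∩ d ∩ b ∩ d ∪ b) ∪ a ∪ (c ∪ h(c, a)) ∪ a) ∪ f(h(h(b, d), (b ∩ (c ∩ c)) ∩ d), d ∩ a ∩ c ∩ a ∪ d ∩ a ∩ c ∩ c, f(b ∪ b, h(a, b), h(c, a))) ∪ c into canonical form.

Answer: a ∪ c ∪ f(f(d, c, d) ∩ h(c, b), b ∩ c ∩ c ∩ d ∩ d ∩ d ∩ d, a ∩ f(c, d, a) ∩ h(d, b) ∪ b ∩ f(c, d, a) ∩ h(d, b) ∪ c ∩ f(c, d, a) ∩ h(d, b)) ∪ f(h(h(b, d), b ∩ c ∩ c ∩ d), a ∩ a ∩ c ∩ d ∪ a ∩ c ∩ c ∩ d, f(b ∪ b, h(a, b), h(c, a))) ∪ h(b ∩ c ∩ d ∪ h(a, c), a ∪ a ∪ a ∩ b ∩ d ∩ d ∪ b ∪ c ∪ d ∪ h(c, a))

Derivation:
Merge nested applications:  f(f(d, c, d) ∩ h(c, b), b ∩ c ∩ c ∩ d ∩ d ∩ d ∩ d, a ∩ f(c, d, a) ∩ h(d, b) ∪ b ∩ f(c, d, a) ∩ h(d, b) ∪ c ∩ f(c, d, a) ∩ h(d, b)) ∪ a ∪ h(b ∩ c ∩ d ∪ h(a, c), a ∪ a ∪ a ∩ b ∩ d ∩ d ∪ b ∪ c ∪ d ∪ h(c, a)) ∪ f(h(h(b, d), b ∩ c ∩ c ∩ d), a ∩ a ∩ c ∩ d ∪ a ∩ c ∩ c ∩ d, f(b ∪ b, h(a, b), h(c, a))) ∪ c
Sort arguments:  a ∪ c ∪ f(f(d, c, d) ∩ h(c, b), b ∩ c ∩ c ∩ d ∩ d ∩ d ∩ d, a ∩ f(c, d, a) ∩ h(d, b) ∪ b ∩ f(c, d, a) ∩ h(d, b) ∪ c ∩ f(c, d, a) ∩ h(d, b)) ∪ f(h(h(b, d), b ∩ c ∩ c ∩ d), a ∩ a ∩ c ∩ d ∪ a ∩ c ∩ c ∩ d, f(b ∪ b, h(a, b), h(c, a))) ∪ h(b ∩ c ∩ d ∪ h(a, c), a ∪ a ∪ a ∩ b ∩ d ∩ d ∪ b ∪ c ∪ d ∪ h(c, a))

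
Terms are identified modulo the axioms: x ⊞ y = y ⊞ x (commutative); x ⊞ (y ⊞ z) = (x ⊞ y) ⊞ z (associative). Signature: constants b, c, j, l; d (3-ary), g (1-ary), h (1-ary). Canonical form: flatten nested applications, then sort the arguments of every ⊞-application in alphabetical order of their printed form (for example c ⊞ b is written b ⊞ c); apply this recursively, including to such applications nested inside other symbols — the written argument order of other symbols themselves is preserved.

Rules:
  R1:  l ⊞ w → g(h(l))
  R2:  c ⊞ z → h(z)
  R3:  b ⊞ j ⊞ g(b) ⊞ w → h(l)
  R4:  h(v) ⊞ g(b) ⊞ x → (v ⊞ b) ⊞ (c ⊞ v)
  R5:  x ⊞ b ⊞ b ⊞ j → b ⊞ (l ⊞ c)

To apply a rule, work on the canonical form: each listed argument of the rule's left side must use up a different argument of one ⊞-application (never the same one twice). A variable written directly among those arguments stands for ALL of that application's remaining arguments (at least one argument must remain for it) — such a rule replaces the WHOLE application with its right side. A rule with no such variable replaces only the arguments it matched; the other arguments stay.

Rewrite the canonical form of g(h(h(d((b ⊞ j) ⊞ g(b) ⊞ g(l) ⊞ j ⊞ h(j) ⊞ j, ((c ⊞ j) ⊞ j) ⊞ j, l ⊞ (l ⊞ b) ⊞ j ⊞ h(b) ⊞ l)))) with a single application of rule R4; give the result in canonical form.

Canonical form:  g(h(h(d(b ⊞ g(b) ⊞ g(l) ⊞ h(j) ⊞ j ⊞ j ⊞ j, c ⊞ j ⊞ j ⊞ j, b ⊞ h(b) ⊞ j ⊞ l ⊞ l ⊞ l))))
Apply R4:  consuming g(b), h(j);  v := j, x := b ⊞ g(l) ⊞ j ⊞ j ⊞ j
Every leftover argument binds to the variable; the entire application is replaced.
New term:  g(h(h(d(b ⊞ c ⊞ j ⊞ j, c ⊞ j ⊞ j ⊞ j, b ⊞ h(b) ⊞ j ⊞ l ⊞ l ⊞ l))))

Answer: g(h(h(d(b ⊞ c ⊞ j ⊞ j, c ⊞ j ⊞ j ⊞ j, b ⊞ h(b) ⊞ j ⊞ l ⊞ l ⊞ l))))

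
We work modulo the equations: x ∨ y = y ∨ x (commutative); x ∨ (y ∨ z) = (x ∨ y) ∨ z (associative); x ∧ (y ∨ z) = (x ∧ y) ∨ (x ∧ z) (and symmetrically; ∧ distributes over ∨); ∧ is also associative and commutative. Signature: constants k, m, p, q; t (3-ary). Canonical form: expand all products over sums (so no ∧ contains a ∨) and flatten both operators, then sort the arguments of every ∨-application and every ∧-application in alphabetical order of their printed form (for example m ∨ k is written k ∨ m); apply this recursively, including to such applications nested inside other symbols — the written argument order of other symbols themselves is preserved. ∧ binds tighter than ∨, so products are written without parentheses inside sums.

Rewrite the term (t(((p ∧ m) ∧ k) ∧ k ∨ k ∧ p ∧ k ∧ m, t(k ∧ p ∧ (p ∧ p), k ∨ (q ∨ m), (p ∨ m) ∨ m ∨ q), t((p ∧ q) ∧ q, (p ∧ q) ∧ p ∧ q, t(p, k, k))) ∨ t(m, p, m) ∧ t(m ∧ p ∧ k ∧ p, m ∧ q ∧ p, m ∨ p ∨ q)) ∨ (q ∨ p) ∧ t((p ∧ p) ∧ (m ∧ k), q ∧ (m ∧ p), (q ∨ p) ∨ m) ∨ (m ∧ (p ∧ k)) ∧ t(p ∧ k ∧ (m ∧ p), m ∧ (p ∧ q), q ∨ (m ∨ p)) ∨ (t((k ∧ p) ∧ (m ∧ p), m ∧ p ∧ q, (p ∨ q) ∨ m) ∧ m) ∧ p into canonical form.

Expand products over sums:  t(k ∧ k ∧ m ∧ p ∨ k ∧ k ∧ m ∧ p, t(k ∧ p ∧ p ∧ p, k ∨ m ∨ q, m ∨ m ∨ p ∨ q), t(p ∧ q ∧ q, p ∧ p ∧ q ∧ q, t(p, k, k))) ∨ t(k ∧ m ∧ p ∧ p, m ∧ p ∧ q, m ∨ p ∨ q) ∧ t(m, p, m) ∨ q ∧ t(k ∧ m ∧ p ∧ p, m ∧ p ∧ q, m ∨ p ∨ q) ∨ p ∧ t(k ∧ m ∧ p ∧ p, m ∧ p ∧ q, m ∨ p ∨ q) ∨ k ∧ m ∧ p ∧ t(k ∧ m ∧ p ∧ p, m ∧ p ∧ q, m ∨ p ∨ q) ∨ m ∧ p ∧ t(k ∧ m ∧ p ∧ p, m ∧ p ∧ q, m ∨ p ∨ q)
Sort:  k ∧ m ∧ p ∧ t(k ∧ m ∧ p ∧ p, m ∧ p ∧ q, m ∨ p ∨ q) ∨ m ∧ p ∧ t(k ∧ m ∧ p ∧ p, m ∧ p ∧ q, m ∨ p ∨ q) ∨ p ∧ t(k ∧ m ∧ p ∧ p, m ∧ p ∧ q, m ∨ p ∨ q) ∨ q ∧ t(k ∧ m ∧ p ∧ p, m ∧ p ∧ q, m ∨ p ∨ q) ∨ t(k ∧ k ∧ m ∧ p ∨ k ∧ k ∧ m ∧ p, t(k ∧ p ∧ p ∧ p, k ∨ m ∨ q, m ∨ m ∨ p ∨ q), t(p ∧ q ∧ q, p ∧ p ∧ q ∧ q, t(p, k, k))) ∨ t(k ∧ m ∧ p ∧ p, m ∧ p ∧ q, m ∨ p ∨ q) ∧ t(m, p, m)

Answer: k ∧ m ∧ p ∧ t(k ∧ m ∧ p ∧ p, m ∧ p ∧ q, m ∨ p ∨ q) ∨ m ∧ p ∧ t(k ∧ m ∧ p ∧ p, m ∧ p ∧ q, m ∨ p ∨ q) ∨ p ∧ t(k ∧ m ∧ p ∧ p, m ∧ p ∧ q, m ∨ p ∨ q) ∨ q ∧ t(k ∧ m ∧ p ∧ p, m ∧ p ∧ q, m ∨ p ∨ q) ∨ t(k ∧ k ∧ m ∧ p ∨ k ∧ k ∧ m ∧ p, t(k ∧ p ∧ p ∧ p, k ∨ m ∨ q, m ∨ m ∨ p ∨ q), t(p ∧ q ∧ q, p ∧ p ∧ q ∧ q, t(p, k, k))) ∨ t(k ∧ m ∧ p ∧ p, m ∧ p ∧ q, m ∨ p ∨ q) ∧ t(m, p, m)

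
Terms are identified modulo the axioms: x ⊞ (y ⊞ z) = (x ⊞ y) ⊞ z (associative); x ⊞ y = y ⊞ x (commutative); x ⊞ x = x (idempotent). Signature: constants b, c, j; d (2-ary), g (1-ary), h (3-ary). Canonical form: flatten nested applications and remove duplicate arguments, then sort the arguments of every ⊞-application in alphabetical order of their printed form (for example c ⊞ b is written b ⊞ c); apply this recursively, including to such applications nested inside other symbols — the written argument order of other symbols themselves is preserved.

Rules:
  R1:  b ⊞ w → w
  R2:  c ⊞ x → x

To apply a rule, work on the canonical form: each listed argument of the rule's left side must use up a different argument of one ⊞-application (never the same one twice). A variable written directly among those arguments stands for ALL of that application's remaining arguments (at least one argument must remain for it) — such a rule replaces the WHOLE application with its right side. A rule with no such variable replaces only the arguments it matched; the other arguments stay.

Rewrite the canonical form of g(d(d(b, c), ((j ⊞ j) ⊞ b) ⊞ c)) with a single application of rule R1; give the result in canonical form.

Canonical form:  g(d(d(b, c), b ⊞ c ⊞ j))
Match R1:  consume b;  w := c ⊞ j
The variable takes the whole remainder — replace the entire application.
Result:  g(d(d(b, c), c ⊞ j))

Answer: g(d(d(b, c), c ⊞ j))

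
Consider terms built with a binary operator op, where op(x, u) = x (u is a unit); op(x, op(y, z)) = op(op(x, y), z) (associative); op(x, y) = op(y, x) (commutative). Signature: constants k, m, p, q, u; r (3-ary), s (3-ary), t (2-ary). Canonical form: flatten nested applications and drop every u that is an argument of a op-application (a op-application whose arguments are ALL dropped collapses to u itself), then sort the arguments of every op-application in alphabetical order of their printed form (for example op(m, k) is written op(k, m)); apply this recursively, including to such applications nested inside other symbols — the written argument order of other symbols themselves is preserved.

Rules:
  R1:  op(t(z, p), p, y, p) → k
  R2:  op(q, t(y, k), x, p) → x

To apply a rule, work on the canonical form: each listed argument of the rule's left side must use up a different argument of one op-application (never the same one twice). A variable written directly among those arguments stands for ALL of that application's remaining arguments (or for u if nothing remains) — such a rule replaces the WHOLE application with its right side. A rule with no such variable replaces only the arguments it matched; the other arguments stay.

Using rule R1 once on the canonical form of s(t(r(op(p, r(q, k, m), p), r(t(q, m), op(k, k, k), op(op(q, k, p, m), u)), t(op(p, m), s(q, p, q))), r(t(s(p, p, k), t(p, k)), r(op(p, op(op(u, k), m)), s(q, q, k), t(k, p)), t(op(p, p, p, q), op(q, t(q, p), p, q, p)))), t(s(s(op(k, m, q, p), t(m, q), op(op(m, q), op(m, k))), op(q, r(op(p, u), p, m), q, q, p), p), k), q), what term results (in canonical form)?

Answer: s(t(r(op(p, p, r(q, k, m)), r(t(q, m), op(k, k, k), op(k, m, p, q)), t(op(m, p), s(q, p, q))), r(t(s(p, p, k), t(p, k)), r(op(k, m, p), s(q, q, k), t(k, p)), t(op(p, p, p, q), k))), t(s(s(op(k, m, p, q), t(m, q), op(k, m, m, q)), op(p, q, q, q, r(p, p, m)), p), k), q)

Derivation:
Canonical form:  s(t(r(op(p, p, r(q, k, m)), r(t(q, m), op(k, k, k), op(k, m, p, q)), t(op(m, p), s(q, p, q))), r(t(s(p, p, k), t(p, k)), r(op(k, m, p), s(q, q, k), t(k, p)), t(op(p, p, p, q), op(p, p, q, q, t(q, p))))), t(s(s(op(k, m, p, q), t(m, q), op(k, m, m, q)), op(p, q, q, q, r(p, p, m)), p), k), q)
Match R1:  consume p, p, t(q, p);  y := op(q, q), z := q
The variable takes the whole remainder — replace the entire application.
Giving:  s(t(r(op(p, p, r(q, k, m)), r(t(q, m), op(k, k, k), op(k, m, p, q)), t(op(m, p), s(q, p, q))), r(t(s(p, p, k), t(p, k)), r(op(k, m, p), s(q, q, k), t(k, p)), t(op(p, p, p, q), k))), t(s(s(op(k, m, p, q), t(m, q), op(k, m, m, q)), op(p, q, q, q, r(p, p, m)), p), k), q)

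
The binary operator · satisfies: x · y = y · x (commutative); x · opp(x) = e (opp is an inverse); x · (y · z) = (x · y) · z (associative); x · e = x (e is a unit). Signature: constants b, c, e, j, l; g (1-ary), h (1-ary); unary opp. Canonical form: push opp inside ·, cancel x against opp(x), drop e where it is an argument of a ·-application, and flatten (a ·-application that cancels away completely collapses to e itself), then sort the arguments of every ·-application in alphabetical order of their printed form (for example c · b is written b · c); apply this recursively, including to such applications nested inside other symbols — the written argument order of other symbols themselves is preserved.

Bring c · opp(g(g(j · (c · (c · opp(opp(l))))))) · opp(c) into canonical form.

Answer: opp(g(g(c · c · j · l)))

Derivation:
Push opp inside:  distribute opp over · and collapse double opp
Cancel inverse pairs:  c cancels
Collect terms:  opp(g(g(c · c · j · l)))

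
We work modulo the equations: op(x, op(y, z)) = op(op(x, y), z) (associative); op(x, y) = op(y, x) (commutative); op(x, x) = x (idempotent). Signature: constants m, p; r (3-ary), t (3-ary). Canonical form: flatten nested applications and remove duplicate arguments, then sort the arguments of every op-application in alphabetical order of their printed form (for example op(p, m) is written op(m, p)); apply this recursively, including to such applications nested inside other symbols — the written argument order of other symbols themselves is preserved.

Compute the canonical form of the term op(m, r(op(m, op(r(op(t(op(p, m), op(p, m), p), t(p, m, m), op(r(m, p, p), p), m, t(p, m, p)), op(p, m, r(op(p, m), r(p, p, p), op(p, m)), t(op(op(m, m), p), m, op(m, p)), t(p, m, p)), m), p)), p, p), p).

Answer: op(m, p, r(op(m, p, r(op(m, p, r(m, p, p), t(op(m, p), op(m, p), p), t(p, m, m), t(p, m, p)), op(m, p, r(op(m, p), r(p, p, p), op(m, p)), t(op(m, p), m, op(m, p)), t(p, m, p)), m)), p, p))

Derivation:
Canonicalize subterm:  r(op(m, op(r(op(t(op(p, m), op(p, m), p), t(p, m, m), op(r(m, p, p), p), m, t(p, m, p)), op(p, m, r(op(p, m), r(p, p, p), op(p, m)), t(op(op(m, m), p), m, op(m, p)), t(p, m, p)), m), p)), p, p)  →  r(op(m, p, r(op(m, p, r(m, p, p), t(op(m, p), op(m, p), p), t(p, m, m), t(p, m, p)), op(m, p, r(op(m, p), r(p, p, p), op(m, p)), t(op(m, p), m, op(m, p)), t(p, m, p)), m)), p, p)
Sort:  op(m, p, r(op(m, p, r(op(m, p, r(m, p, p), t(op(m, p), op(m, p), p), t(p, m, m), t(p, m, p)), op(m, p, r(op(m, p), r(p, p, p), op(m, p)), t(op(m, p), m, op(m, p)), t(p, m, p)), m)), p, p))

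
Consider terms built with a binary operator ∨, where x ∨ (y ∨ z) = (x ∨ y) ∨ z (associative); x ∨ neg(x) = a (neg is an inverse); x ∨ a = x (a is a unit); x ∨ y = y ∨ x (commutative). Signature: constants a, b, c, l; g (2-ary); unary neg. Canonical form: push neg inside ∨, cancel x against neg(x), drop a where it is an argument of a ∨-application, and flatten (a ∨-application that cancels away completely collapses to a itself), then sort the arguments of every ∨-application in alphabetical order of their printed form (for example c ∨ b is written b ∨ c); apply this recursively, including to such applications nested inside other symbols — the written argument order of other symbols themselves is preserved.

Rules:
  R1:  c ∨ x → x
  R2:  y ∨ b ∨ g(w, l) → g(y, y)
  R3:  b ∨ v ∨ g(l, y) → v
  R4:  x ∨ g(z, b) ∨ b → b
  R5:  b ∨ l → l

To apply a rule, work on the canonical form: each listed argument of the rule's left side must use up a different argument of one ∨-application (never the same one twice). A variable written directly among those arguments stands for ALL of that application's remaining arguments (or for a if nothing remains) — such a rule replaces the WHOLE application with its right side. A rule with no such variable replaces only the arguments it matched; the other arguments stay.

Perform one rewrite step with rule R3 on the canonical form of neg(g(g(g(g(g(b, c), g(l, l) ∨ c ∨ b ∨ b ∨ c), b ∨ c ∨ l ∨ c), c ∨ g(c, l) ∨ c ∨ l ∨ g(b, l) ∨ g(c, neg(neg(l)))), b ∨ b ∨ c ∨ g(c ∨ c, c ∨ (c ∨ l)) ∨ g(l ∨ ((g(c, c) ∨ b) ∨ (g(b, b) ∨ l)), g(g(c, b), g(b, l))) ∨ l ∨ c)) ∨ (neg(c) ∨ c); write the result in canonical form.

Answer: neg(g(g(g(g(g(b, c), b ∨ c ∨ c), b ∨ c ∨ c ∨ l), c ∨ c ∨ g(b, l) ∨ g(c, l) ∨ g(c, l) ∨ l), b ∨ b ∨ c ∨ c ∨ g(b ∨ g(b, b) ∨ g(c, c) ∨ l ∨ l, g(g(c, b), g(b, l))) ∨ g(c ∨ c, c ∨ c ∨ l) ∨ l))

Derivation:
Canonical form:  neg(g(g(g(g(g(b, c), b ∨ b ∨ c ∨ c ∨ g(l, l)), b ∨ c ∨ c ∨ l), c ∨ c ∨ g(b, l) ∨ g(c, l) ∨ g(c, l) ∨ l), b ∨ b ∨ c ∨ c ∨ g(b ∨ g(b, b) ∨ g(c, c) ∨ l ∨ l, g(g(c, b), g(b, l))) ∨ g(c ∨ c, c ∨ c ∨ l) ∨ l))
Match R3:  consume b, g(l, l);  v := b ∨ c ∨ c, y := l
The variable takes the whole remainder — replace the entire application.
New term:  neg(g(g(g(g(g(b, c), b ∨ c ∨ c), b ∨ c ∨ c ∨ l), c ∨ c ∨ g(b, l) ∨ g(c, l) ∨ g(c, l) ∨ l), b ∨ b ∨ c ∨ c ∨ g(b ∨ g(b, b) ∨ g(c, c) ∨ l ∨ l, g(g(c, b), g(b, l))) ∨ g(c ∨ c, c ∨ c ∨ l) ∨ l))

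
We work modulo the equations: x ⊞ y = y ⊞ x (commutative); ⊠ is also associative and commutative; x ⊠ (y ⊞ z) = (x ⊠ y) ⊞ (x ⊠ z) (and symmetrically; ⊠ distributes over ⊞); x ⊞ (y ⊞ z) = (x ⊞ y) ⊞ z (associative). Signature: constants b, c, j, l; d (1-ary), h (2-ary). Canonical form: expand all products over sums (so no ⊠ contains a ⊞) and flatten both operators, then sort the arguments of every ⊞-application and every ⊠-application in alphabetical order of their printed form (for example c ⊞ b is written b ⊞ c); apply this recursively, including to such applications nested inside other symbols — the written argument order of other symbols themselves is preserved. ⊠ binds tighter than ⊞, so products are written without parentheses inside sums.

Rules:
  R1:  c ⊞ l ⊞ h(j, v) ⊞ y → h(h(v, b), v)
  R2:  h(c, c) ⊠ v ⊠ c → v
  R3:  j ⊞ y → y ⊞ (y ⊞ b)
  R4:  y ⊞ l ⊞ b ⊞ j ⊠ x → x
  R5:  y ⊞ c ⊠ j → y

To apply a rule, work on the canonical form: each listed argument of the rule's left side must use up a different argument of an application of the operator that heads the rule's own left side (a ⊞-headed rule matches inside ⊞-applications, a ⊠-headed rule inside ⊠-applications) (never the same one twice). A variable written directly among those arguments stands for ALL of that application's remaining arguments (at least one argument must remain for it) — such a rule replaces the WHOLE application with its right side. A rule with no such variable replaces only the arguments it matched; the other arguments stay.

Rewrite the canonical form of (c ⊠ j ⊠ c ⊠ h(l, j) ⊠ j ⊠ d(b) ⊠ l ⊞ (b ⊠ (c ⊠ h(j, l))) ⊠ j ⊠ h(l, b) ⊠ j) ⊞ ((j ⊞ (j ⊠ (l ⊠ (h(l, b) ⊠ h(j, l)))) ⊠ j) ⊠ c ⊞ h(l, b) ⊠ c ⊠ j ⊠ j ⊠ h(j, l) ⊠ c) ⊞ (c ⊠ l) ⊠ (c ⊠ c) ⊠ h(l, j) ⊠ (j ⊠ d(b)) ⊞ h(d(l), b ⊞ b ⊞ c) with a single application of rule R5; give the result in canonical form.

Canonical form:  b ⊠ c ⊠ h(j, l) ⊠ h(l, b) ⊠ j ⊠ j ⊞ c ⊠ c ⊠ c ⊠ d(b) ⊠ h(l, j) ⊠ j ⊠ l ⊞ c ⊠ c ⊠ d(b) ⊠ h(l, j) ⊠ j ⊠ j ⊠ l ⊞ c ⊠ c ⊠ h(j, l) ⊠ h(l, b) ⊠ j ⊠ j ⊞ c ⊠ h(j, l) ⊠ h(l, b) ⊠ j ⊠ j ⊠ l ⊞ c ⊠ j ⊞ h(d(l), b ⊞ b ⊞ c)
R5 matches:  uses c ⊠ j;  y := b ⊠ c ⊠ h(j, l) ⊠ h(l, b) ⊠ j ⊠ j ⊞ c ⊠ c ⊠ c ⊠ d(b) ⊠ h(l, j) ⊠ j ⊠ l ⊞ c ⊠ c ⊠ d(b) ⊠ h(l, j) ⊠ j ⊠ j ⊠ l ⊞ c ⊠ c ⊠ h(j, l) ⊠ h(l, b) ⊠ j ⊠ j ⊞ c ⊠ h(j, l) ⊠ h(l, b) ⊠ j ⊠ j ⊠ l ⊞ h(d(l), b ⊞ b ⊞ c)
The variable takes the whole remainder — replace the entire application.
Giving:  b ⊠ c ⊠ h(j, l) ⊠ h(l, b) ⊠ j ⊠ j ⊞ c ⊠ c ⊠ c ⊠ d(b) ⊠ h(l, j) ⊠ j ⊠ l ⊞ c ⊠ c ⊠ d(b) ⊠ h(l, j) ⊠ j ⊠ j ⊠ l ⊞ c ⊠ c ⊠ h(j, l) ⊠ h(l, b) ⊠ j ⊠ j ⊞ c ⊠ h(j, l) ⊠ h(l, b) ⊠ j ⊠ j ⊠ l ⊞ h(d(l), b ⊞ b ⊞ c)

Answer: b ⊠ c ⊠ h(j, l) ⊠ h(l, b) ⊠ j ⊠ j ⊞ c ⊠ c ⊠ c ⊠ d(b) ⊠ h(l, j) ⊠ j ⊠ l ⊞ c ⊠ c ⊠ d(b) ⊠ h(l, j) ⊠ j ⊠ j ⊠ l ⊞ c ⊠ c ⊠ h(j, l) ⊠ h(l, b) ⊠ j ⊠ j ⊞ c ⊠ h(j, l) ⊠ h(l, b) ⊠ j ⊠ j ⊠ l ⊞ h(d(l), b ⊞ b ⊞ c)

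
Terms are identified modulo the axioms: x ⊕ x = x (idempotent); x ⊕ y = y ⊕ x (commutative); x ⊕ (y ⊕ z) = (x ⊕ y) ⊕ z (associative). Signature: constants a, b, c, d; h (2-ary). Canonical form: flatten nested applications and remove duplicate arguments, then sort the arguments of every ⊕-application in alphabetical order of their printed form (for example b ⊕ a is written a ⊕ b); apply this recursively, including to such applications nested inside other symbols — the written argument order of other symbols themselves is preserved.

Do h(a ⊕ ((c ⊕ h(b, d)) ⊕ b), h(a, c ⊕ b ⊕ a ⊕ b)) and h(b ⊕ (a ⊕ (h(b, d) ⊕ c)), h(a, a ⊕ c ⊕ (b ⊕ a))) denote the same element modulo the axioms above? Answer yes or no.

Answer: yes — both canonical forms are h(a ⊕ b ⊕ c ⊕ h(b, d), h(a, a ⊕ b ⊕ c))

Derivation:
Left:  h(a ⊕ ((c ⊕ h(b, d)) ⊕ b), h(a, c ⊕ b ⊕ a ⊕ b))
  Focus inside:  a ⊕ ((c ⊕ h(b, d)) ⊕ b)
  Un-nest:  a ⊕ c ⊕ h(b, d) ⊕ b
  Sort:  a ⊕ b ⊕ c ⊕ h(b, d)
  Rebuild:  h(a ⊕ b ⊕ c ⊕ h(b, d), h(a, a ⊕ b ⊕ c))
Right:  h(b ⊕ (a ⊕ (h(b, d) ⊕ c)), h(a, a ⊕ c ⊕ (b ⊕ a)))
  Focus inside:  b ⊕ (a ⊕ (h(b, d) ⊕ c))
  Merge nested applications:  b ⊕ a ⊕ h(b, d) ⊕ c
  Order the arguments:  a ⊕ b ⊕ c ⊕ h(b, d)
  Rebuild:  h(a ⊕ b ⊕ c ⊕ h(b, d), h(a, a ⊕ b ⊕ c))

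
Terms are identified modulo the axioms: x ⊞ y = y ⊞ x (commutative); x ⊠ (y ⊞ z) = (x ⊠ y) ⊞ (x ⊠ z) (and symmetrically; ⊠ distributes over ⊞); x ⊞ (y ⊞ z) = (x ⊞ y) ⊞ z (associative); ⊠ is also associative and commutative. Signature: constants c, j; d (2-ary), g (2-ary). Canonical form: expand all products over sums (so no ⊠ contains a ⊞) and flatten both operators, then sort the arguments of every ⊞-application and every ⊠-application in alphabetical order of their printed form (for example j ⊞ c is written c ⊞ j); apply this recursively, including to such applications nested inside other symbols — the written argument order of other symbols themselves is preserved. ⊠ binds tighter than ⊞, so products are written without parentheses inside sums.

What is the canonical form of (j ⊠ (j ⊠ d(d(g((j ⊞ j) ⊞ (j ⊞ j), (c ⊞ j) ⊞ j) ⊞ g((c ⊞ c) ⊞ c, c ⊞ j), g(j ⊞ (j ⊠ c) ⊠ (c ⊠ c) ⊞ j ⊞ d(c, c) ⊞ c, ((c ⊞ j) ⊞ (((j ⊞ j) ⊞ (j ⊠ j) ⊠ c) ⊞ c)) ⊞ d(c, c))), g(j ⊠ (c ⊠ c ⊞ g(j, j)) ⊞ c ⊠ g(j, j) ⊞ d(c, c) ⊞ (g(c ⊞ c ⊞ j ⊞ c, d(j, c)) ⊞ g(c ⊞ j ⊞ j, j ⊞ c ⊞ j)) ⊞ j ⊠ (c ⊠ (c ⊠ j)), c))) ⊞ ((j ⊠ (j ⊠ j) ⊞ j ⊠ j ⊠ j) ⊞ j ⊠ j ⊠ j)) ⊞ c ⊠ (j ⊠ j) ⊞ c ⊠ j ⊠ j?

Distribute:  d(d(g(c ⊞ c ⊞ c, c ⊞ j) ⊞ g(j ⊞ j ⊞ j ⊞ j, c ⊞ j ⊞ j), g(c ⊞ c ⊠ c ⊠ c ⊠ j ⊞ d(c, c) ⊞ j ⊞ j, c ⊞ c ⊞ c ⊠ j ⊠ j ⊞ d(c, c) ⊞ j ⊞ j ⊞ j)), g(c ⊠ c ⊠ j ⊞ c ⊠ c ⊠ j ⊠ j ⊞ c ⊠ g(j, j) ⊞ d(c, c) ⊞ g(c ⊞ c ⊞ c ⊞ j, d(j, c)) ⊞ g(c ⊞ j ⊞ j, c ⊞ j ⊞ j) ⊞ g(j, j) ⊠ j, c)) ⊠ j ⊠ j ⊞ j ⊠ j ⊠ j ⊞ j ⊠ j ⊠ j ⊞ j ⊠ j ⊠ j ⊞ c ⊠ j ⊠ j ⊞ c ⊠ j ⊠ j
Sort:  c ⊠ j ⊠ j ⊞ c ⊠ j ⊠ j ⊞ d(d(g(c ⊞ c ⊞ c, c ⊞ j) ⊞ g(j ⊞ j ⊞ j ⊞ j, c ⊞ j ⊞ j), g(c ⊞ c ⊠ c ⊠ c ⊠ j ⊞ d(c, c) ⊞ j ⊞ j, c ⊞ c ⊞ c ⊠ j ⊠ j ⊞ d(c, c) ⊞ j ⊞ j ⊞ j)), g(c ⊠ c ⊠ j ⊞ c ⊠ c ⊠ j ⊠ j ⊞ c ⊠ g(j, j) ⊞ d(c, c) ⊞ g(c ⊞ c ⊞ c ⊞ j, d(j, c)) ⊞ g(c ⊞ j ⊞ j, c ⊞ j ⊞ j) ⊞ g(j, j) ⊠ j, c)) ⊠ j ⊠ j ⊞ j ⊠ j ⊠ j ⊞ j ⊠ j ⊠ j ⊞ j ⊠ j ⊠ j

Answer: c ⊠ j ⊠ j ⊞ c ⊠ j ⊠ j ⊞ d(d(g(c ⊞ c ⊞ c, c ⊞ j) ⊞ g(j ⊞ j ⊞ j ⊞ j, c ⊞ j ⊞ j), g(c ⊞ c ⊠ c ⊠ c ⊠ j ⊞ d(c, c) ⊞ j ⊞ j, c ⊞ c ⊞ c ⊠ j ⊠ j ⊞ d(c, c) ⊞ j ⊞ j ⊞ j)), g(c ⊠ c ⊠ j ⊞ c ⊠ c ⊠ j ⊠ j ⊞ c ⊠ g(j, j) ⊞ d(c, c) ⊞ g(c ⊞ c ⊞ c ⊞ j, d(j, c)) ⊞ g(c ⊞ j ⊞ j, c ⊞ j ⊞ j) ⊞ g(j, j) ⊠ j, c)) ⊠ j ⊠ j ⊞ j ⊠ j ⊠ j ⊞ j ⊠ j ⊠ j ⊞ j ⊠ j ⊠ j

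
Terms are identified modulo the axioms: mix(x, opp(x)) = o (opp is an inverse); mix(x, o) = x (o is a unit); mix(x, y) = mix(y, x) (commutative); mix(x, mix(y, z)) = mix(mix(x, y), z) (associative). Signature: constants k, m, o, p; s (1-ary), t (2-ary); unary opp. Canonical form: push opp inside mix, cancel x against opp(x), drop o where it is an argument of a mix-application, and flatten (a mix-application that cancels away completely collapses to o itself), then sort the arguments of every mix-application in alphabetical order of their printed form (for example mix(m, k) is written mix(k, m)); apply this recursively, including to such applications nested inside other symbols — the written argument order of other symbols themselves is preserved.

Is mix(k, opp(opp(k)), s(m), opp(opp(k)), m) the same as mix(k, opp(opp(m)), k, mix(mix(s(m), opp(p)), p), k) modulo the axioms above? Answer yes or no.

Answer: yes — both canonical forms are mix(k, k, k, m, s(m))

Derivation:
Left:  mix(k, opp(opp(k)), s(m), opp(opp(k)), m)
  Push opp inside:  distribute opp over mix and collapse double opp
  Collect terms:  mix(k, k, k, s(m), m)
  Sort arguments:  mix(k, k, k, m, s(m))
Right:  mix(k, opp(opp(m)), k, mix(mix(s(m), opp(p)), p), k)
  Push opp inside:  distribute opp over mix and collapse double opp
  Cancel:  p cancels
  Combine occurrences:  mix(k, k, k, m, s(m))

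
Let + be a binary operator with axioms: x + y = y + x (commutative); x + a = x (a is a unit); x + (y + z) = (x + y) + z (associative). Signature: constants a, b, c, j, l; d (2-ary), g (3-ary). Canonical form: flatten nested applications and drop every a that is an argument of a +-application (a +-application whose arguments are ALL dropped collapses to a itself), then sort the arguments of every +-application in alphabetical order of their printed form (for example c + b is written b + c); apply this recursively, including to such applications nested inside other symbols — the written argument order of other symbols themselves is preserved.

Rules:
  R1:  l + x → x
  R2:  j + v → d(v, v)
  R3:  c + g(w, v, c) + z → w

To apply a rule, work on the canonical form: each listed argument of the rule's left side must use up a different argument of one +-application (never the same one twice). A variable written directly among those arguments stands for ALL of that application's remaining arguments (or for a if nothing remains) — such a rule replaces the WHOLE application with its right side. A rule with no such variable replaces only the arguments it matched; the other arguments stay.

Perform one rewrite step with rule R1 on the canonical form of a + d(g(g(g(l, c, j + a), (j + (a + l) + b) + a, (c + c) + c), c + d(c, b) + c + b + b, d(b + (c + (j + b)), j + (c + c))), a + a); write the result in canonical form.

Canonical form:  d(g(g(g(l, c, j), b + j + l, c + c + c), b + b + c + c + d(c, b), d(b + b + c + j, c + c + j)), a)
Match R1:  consume l;  x := b + j
Every leftover argument binds to the variable; the entire application is replaced.
Result:  d(g(g(g(l, c, j), b + j, c + c + c), b + b + c + c + d(c, b), d(b + b + c + j, c + c + j)), a)

Answer: d(g(g(g(l, c, j), b + j, c + c + c), b + b + c + c + d(c, b), d(b + b + c + j, c + c + j)), a)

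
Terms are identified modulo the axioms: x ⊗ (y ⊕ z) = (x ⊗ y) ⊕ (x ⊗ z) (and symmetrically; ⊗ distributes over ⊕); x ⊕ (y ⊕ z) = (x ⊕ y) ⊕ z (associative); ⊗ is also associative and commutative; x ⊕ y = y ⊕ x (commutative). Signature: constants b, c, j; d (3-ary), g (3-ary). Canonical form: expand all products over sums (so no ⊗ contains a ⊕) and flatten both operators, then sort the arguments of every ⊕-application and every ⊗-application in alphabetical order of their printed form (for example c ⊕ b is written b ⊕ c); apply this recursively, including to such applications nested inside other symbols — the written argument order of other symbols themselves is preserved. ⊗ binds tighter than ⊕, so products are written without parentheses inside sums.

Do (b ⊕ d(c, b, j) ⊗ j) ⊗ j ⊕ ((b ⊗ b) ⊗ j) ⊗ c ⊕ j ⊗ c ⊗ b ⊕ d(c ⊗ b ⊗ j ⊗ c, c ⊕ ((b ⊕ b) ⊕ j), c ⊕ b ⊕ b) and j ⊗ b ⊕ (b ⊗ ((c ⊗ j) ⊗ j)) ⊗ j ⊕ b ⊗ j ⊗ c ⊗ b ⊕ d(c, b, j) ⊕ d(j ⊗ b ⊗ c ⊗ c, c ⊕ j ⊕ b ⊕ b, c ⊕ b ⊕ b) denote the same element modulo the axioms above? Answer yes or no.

Answer: no — b ⊗ b ⊗ c ⊗ j ⊕ b ⊗ c ⊗ j ⊕ b ⊗ j ⊕ d(b ⊗ c ⊗ c ⊗ j, b ⊕ b ⊕ c ⊕ j, b ⊕ b ⊕ c) ⊕ d(c, b, j) ⊗ j ⊗ j vs b ⊗ b ⊗ c ⊗ j ⊕ b ⊗ c ⊗ j ⊗ j ⊗ j ⊕ b ⊗ j ⊕ d(b ⊗ c ⊗ c ⊗ j, b ⊕ b ⊕ c ⊕ j, b ⊕ b ⊕ c) ⊕ d(c, b, j)

Derivation:
Left:  (b ⊕ d(c, b, j) ⊗ j) ⊗ j ⊕ ((b ⊗ b) ⊗ j) ⊗ c ⊕ j ⊗ c ⊗ b ⊕ d(c ⊗ b ⊗ j ⊗ c, c ⊕ ((b ⊕ b) ⊕ j), c ⊕ b ⊕ b)
  Distribute:  b ⊗ j ⊕ d(c, b, j) ⊗ j ⊗ j ⊕ b ⊗ b ⊗ c ⊗ j ⊕ b ⊗ c ⊗ j ⊕ d(b ⊗ c ⊗ c ⊗ j, b ⊕ b ⊕ c ⊕ j, b ⊕ b ⊕ c)
  Order the arguments:  b ⊗ b ⊗ c ⊗ j ⊕ b ⊗ c ⊗ j ⊕ b ⊗ j ⊕ d(b ⊗ c ⊗ c ⊗ j, b ⊕ b ⊕ c ⊕ j, b ⊕ b ⊕ c) ⊕ d(c, b, j) ⊗ j ⊗ j
Right:  j ⊗ b ⊕ (b ⊗ ((c ⊗ j) ⊗ j)) ⊗ j ⊕ b ⊗ j ⊗ c ⊗ b ⊕ d(c, b, j) ⊕ d(j ⊗ b ⊗ c ⊗ c, c ⊕ j ⊕ b ⊕ b, c ⊕ b ⊕ b)
  Merge nested applications:  b ⊗ j ⊕ b ⊗ c ⊗ j ⊗ j ⊗ j ⊕ b ⊗ b ⊗ c ⊗ j ⊕ d(c, b, j) ⊕ d(b ⊗ c ⊗ c ⊗ j, b ⊕ b ⊕ c ⊕ j, b ⊕ b ⊕ c)
  Sort arguments:  b ⊗ b ⊗ c ⊗ j ⊕ b ⊗ c ⊗ j ⊗ j ⊗ j ⊕ b ⊗ j ⊕ d(b ⊗ c ⊗ c ⊗ j, b ⊕ b ⊕ c ⊕ j, b ⊕ b ⊕ c) ⊕ d(c, b, j)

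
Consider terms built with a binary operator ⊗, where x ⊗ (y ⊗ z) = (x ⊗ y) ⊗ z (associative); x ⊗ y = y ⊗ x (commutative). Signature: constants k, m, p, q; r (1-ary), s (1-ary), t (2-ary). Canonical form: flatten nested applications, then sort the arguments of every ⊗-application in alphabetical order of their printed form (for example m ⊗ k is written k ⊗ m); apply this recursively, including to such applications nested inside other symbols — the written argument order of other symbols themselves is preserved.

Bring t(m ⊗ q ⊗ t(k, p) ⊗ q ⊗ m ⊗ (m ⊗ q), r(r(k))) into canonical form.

Answer: t(m ⊗ m ⊗ m ⊗ q ⊗ q ⊗ q ⊗ t(k, p), r(r(k)))

Derivation:
Descend into:  m ⊗ q ⊗ t(k, p) ⊗ q ⊗ m ⊗ (m ⊗ q)
Un-nest:  m ⊗ q ⊗ t(k, p) ⊗ q ⊗ m ⊗ m ⊗ q
Sort arguments:  m ⊗ m ⊗ m ⊗ q ⊗ q ⊗ q ⊗ t(k, p)
Reassemble:  t(m ⊗ m ⊗ m ⊗ q ⊗ q ⊗ q ⊗ t(k, p), r(r(k)))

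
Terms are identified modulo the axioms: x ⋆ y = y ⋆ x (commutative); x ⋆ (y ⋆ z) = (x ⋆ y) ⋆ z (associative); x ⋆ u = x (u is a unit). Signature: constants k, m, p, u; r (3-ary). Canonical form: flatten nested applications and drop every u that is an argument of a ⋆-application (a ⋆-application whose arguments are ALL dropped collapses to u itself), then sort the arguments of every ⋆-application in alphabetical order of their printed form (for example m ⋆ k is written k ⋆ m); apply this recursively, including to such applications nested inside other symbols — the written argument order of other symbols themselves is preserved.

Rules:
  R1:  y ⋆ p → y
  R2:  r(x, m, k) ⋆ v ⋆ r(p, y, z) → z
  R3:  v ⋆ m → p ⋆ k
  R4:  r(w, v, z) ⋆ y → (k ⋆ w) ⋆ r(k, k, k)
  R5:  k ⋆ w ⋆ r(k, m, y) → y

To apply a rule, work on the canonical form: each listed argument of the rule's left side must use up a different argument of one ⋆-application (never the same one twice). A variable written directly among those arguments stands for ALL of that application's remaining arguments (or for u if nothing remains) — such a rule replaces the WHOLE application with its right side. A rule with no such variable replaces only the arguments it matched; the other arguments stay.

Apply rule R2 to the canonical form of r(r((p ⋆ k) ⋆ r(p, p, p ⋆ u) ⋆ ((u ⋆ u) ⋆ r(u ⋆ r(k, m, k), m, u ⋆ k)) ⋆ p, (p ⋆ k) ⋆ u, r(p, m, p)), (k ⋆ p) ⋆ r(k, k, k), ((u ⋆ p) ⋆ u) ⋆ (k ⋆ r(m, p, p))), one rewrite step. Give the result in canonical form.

Answer: r(r(p, k ⋆ p, r(p, m, p)), k ⋆ p ⋆ r(k, k, k), k ⋆ p ⋆ r(m, p, p))

Derivation:
Canonical form:  r(r(k ⋆ p ⋆ p ⋆ r(p, p, p) ⋆ r(r(k, m, k), m, k), k ⋆ p, r(p, m, p)), k ⋆ p ⋆ r(k, k, k), k ⋆ p ⋆ r(m, p, p))
Apply R2:  consuming r(p, p, p), r(r(k, m, k), m, k);  v := k ⋆ p ⋆ p, x := r(k, m, k), y := p, z := p
The variable takes the whole remainder — replace the entire application.
New term:  r(r(p, k ⋆ p, r(p, m, p)), k ⋆ p ⋆ r(k, k, k), k ⋆ p ⋆ r(m, p, p))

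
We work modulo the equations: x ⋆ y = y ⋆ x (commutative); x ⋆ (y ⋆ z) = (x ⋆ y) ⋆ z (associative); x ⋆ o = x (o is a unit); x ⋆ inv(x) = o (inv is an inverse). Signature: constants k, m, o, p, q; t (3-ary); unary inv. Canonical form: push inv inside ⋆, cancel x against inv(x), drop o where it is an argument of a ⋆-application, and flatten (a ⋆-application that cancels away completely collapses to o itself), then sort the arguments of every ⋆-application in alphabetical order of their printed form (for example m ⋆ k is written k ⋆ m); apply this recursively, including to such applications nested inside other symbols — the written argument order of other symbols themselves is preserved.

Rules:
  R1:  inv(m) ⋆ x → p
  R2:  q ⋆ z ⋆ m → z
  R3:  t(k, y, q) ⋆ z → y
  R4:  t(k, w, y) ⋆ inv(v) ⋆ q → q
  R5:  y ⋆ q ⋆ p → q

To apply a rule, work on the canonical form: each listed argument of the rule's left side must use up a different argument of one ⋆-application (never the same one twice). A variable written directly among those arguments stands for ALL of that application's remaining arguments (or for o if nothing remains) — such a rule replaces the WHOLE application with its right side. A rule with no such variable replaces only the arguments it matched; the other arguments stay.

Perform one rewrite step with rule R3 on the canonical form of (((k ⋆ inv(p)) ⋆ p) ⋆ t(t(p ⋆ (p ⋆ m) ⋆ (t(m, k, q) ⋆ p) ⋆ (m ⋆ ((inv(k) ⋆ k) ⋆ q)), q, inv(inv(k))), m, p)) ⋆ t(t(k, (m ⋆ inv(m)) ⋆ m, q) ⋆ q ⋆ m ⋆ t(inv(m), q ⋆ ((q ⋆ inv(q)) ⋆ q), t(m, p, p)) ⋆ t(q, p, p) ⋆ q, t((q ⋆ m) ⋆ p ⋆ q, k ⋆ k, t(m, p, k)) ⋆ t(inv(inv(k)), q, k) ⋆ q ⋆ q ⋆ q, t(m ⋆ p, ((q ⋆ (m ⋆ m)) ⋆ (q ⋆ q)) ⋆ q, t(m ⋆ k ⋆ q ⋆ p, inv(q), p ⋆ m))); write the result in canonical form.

Answer: k ⋆ t(m, q ⋆ q ⋆ q ⋆ t(k, q, k) ⋆ t(m ⋆ p ⋆ q ⋆ q, k ⋆ k, t(m, p, k)), t(m ⋆ p, m ⋆ m ⋆ q ⋆ q ⋆ q ⋆ q, t(k ⋆ m ⋆ p ⋆ q, inv(q), m ⋆ p))) ⋆ t(t(m ⋆ m ⋆ p ⋆ p ⋆ p ⋆ q ⋆ t(m, k, q), q, k), m, p)

Derivation:
Canonical form:  k ⋆ t(m ⋆ q ⋆ q ⋆ t(inv(m), q ⋆ q, t(m, p, p)) ⋆ t(k, m, q) ⋆ t(q, p, p), q ⋆ q ⋆ q ⋆ t(k, q, k) ⋆ t(m ⋆ p ⋆ q ⋆ q, k ⋆ k, t(m, p, k)), t(m ⋆ p, m ⋆ m ⋆ q ⋆ q ⋆ q ⋆ q, t(k ⋆ m ⋆ p ⋆ q, inv(q), m ⋆ p))) ⋆ t(t(m ⋆ m ⋆ p ⋆ p ⋆ p ⋆ q ⋆ t(m, k, q), q, k), m, p)
Apply R3:  consuming t(k, m, q);  y := m, z := m ⋆ q ⋆ q ⋆ t(inv(m), q ⋆ q, t(m, p, p)) ⋆ t(q, p, p)
The extension variable absorbs all remaining arguments, so the whole application is rewritten.
New term:  k ⋆ t(m, q ⋆ q ⋆ q ⋆ t(k, q, k) ⋆ t(m ⋆ p ⋆ q ⋆ q, k ⋆ k, t(m, p, k)), t(m ⋆ p, m ⋆ m ⋆ q ⋆ q ⋆ q ⋆ q, t(k ⋆ m ⋆ p ⋆ q, inv(q), m ⋆ p))) ⋆ t(t(m ⋆ m ⋆ p ⋆ p ⋆ p ⋆ q ⋆ t(m, k, q), q, k), m, p)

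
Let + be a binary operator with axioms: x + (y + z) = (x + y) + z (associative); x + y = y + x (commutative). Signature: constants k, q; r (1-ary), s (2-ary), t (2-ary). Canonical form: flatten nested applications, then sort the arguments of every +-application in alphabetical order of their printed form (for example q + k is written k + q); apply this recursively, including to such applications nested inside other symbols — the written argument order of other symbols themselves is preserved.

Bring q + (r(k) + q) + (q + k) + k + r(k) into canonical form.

Answer: k + k + q + q + q + r(k) + r(k)

Derivation:
Flatten:  q + r(k) + q + q + k + k + r(k)
Sort:  k + k + q + q + q + r(k) + r(k)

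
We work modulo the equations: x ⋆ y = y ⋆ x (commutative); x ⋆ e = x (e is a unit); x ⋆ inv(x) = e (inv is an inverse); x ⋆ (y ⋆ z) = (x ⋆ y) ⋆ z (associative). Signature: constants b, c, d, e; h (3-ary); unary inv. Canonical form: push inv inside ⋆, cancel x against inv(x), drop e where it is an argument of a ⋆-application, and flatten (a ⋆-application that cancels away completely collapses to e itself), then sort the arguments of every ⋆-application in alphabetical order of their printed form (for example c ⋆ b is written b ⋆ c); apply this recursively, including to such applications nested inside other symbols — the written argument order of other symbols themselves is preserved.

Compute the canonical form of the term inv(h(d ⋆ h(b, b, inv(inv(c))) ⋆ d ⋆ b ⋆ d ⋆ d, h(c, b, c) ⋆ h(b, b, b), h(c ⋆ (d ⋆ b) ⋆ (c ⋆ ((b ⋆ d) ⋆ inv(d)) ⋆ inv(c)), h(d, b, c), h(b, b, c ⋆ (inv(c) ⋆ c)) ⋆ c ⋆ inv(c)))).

Answer: inv(h(b ⋆ d ⋆ d ⋆ d ⋆ d ⋆ h(b, b, c), h(b, b, b) ⋆ h(c, b, c), h(b ⋆ b ⋆ c ⋆ d, h(d, b, c), h(b, b, c))))

Derivation:
Push inv inside:  distribute inv over ⋆ and collapse double inv
Collect terms:  inv(h(b ⋆ d ⋆ d ⋆ d ⋆ d ⋆ h(b, b, c), h(b, b, b) ⋆ h(c, b, c), h(b ⋆ b ⋆ c ⋆ d, h(d, b, c), h(b, b, c))))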